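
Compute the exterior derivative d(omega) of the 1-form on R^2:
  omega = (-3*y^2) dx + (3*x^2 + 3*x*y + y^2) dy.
d(omega) = (6*x + 9*y) dx ∧ dy

For a 1-form omega = sum_i f_i dx_i, the exterior derivative is
  d(omega) = sum_{i < j} (∂f_j/∂x_i - ∂f_i/∂x_j) dx_i ∧ dx_j.
  coefficient of dx ∧ dy: ∂f_2/∂x - ∂f_1/∂y = ∂(3*x^2 + 3*x*y + y^2)/∂x - ∂(-3*y^2)/∂y = 6*x + 9*y
Assembling: d(omega) = (6*x + 9*y) dx ∧ dy.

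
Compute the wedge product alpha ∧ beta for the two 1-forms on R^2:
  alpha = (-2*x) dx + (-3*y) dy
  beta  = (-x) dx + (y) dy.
alpha ∧ beta = (-5*x*y) dx ∧ dy

Distribute the wedge, using dx_i ∧ dx_j = -dx_j ∧ dx_i and dx_i ∧ dx_i = 0. For each pair (i, j) with i < j, the coefficient of dx_i ∧ dx_j in alpha ∧ beta is (alpha_i * beta_j - alpha_j * beta_i). Collecting: alpha ∧ beta = (-5*x*y) dx ∧ dy.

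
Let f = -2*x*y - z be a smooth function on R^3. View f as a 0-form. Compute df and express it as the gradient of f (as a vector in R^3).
df = (-2*y) dx + (-2*x) dy + (-1) dz; grad f = (-2*y, -2*x, -1)

For a 0-form f, d f = (∂f/∂x) dx + (∂f/∂y) dy + (∂f/∂z) dz. The components of the vector representation are exactly the entries of grad f in Cartesian coordinates:
  ∂f/∂x = -2*y
  ∂f/∂y = -2*x
  ∂f/∂z = -1.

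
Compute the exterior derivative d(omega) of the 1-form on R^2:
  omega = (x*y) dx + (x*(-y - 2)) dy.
d(omega) = (-x - y - 2) dx ∧ dy

For a 1-form omega = sum_i f_i dx_i, the exterior derivative is
  d(omega) = sum_{i < j} (∂f_j/∂x_i - ∂f_i/∂x_j) dx_i ∧ dx_j.
  coefficient of dx ∧ dy: ∂f_2/∂x - ∂f_1/∂y = ∂(x*(-y - 2))/∂x - ∂(x*y)/∂y = -x - y - 2
Assembling: d(omega) = (-x - y - 2) dx ∧ dy.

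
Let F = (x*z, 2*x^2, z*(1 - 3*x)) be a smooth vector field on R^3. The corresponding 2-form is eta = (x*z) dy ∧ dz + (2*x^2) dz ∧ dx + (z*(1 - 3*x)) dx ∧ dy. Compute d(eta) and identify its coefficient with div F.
d(eta) = (-3*x + z + 1) dx ∧ dy ∧ dz; div F = -3*x + z + 1

For a 2-form in R^3 of the form above, applying d gives a 3-form with coefficient ∂P/∂x + ∂Q/∂y + ∂R/∂z:
  ∂P/∂x = z
  ∂Q/∂y = 0
  ∂R/∂z = 1 - 3*x
Sum = -3*x + z + 1, which is exactly div F.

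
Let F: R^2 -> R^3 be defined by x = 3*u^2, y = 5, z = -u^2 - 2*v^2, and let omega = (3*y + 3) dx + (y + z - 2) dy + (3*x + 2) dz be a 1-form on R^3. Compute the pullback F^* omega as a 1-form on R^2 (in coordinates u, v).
F^* omega = (-18*u^3 + 104*u) du + (4*v*(-9*u^2 - 2)) dv

Using F^*(f dg) = (f ∘ F) d(g ∘ F), substitute each coordinate x_i by F_i(u, v) in f_i, and replace dx_i by d F_i = (∂F_i/∂u) du + (∂F_i/∂v) dv.
  For the x component: f_1(F) = 18; d F_1 = (6*u) du + (0) dv
  For the y component: f_2(F) = -u^2 - 2*v^2 + 3; d F_2 = (0) du + (0) dv
  For the z component: f_3(F) = 9*u^2 + 2; d F_3 = (-2*u) du + (-4*v) dv
Combining and collecting du, dv coefficients:
  coeff of du: -18*u^3 + 104*u
  coeff of dv: 4*v*(-9*u^2 - 2)
F^* omega = (-18*u^3 + 104*u) du + (4*v*(-9*u^2 - 2)) dv.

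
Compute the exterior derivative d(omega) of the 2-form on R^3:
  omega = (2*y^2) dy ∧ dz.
d(omega) = 0

For a 2-form omega = sum_{i<j} g_{ij} dx_i ∧ dx_j, the exterior derivative is
  d(omega) = sum_{i<j} d(g_{ij}) ∧ dx_i ∧ dx_j = sum_{i<j, k} (∂g_{ij}/∂x_k) dx_k ∧ dx_i ∧ dx_j.
Expand each term, using dx_k ∧ dx_i ∧ dx_j = sgn(permutation) dx_{(a)} ∧ dx_{(b)} ∧ dx_{(c)} with (a < b < c) sorted:

Collecting like 3-forms: d(omega) = 0.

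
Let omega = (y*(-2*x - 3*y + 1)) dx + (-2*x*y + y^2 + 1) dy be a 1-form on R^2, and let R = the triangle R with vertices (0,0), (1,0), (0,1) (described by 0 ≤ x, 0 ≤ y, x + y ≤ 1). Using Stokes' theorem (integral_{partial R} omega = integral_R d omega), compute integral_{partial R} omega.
integral_(partial R) omega = 1/2

Stokes: integral_partial_R omega = integral_R d omega with d omega = (∂Q/∂x - ∂P/∂y) dx ∧ dy.
  ∂Q/∂x = -2*y
  ∂P/∂y = -2*x - 6*y + 1
  integrand = ∂Q/∂x - ∂P/∂y = 2*x + 4*y - 1.
Integrating over R: integral_0^1 integral_0^{1-x} (2*x + 4*y - 1) dy dx = 1/2.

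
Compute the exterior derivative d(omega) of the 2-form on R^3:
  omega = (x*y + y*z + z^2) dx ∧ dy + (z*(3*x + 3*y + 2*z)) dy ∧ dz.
d(omega) = (y + 5*z) dx ∧ dy ∧ dz

For a 2-form omega = sum_{i<j} g_{ij} dx_i ∧ dx_j, the exterior derivative is
  d(omega) = sum_{i<j} d(g_{ij}) ∧ dx_i ∧ dx_j = sum_{i<j, k} (∂g_{ij}/∂x_k) dx_k ∧ dx_i ∧ dx_j.
Expand each term, using dx_k ∧ dx_i ∧ dx_j = sgn(permutation) dx_{(a)} ∧ dx_{(b)} ∧ dx_{(c)} with (a < b < c) sorted:
  d(x*y + y*z + z^2) includes (∂/∂z)(x*y + y*z + z^2) dz = (y + 2*z) dz, which multiplied by dx ∧ dy gives (y + 2*z) dx ∧ dy ∧ dz
  d(z*(3*x + 3*y + 2*z)) includes (∂/∂x)(z*(3*x + 3*y + 2*z)) dx = (3*z) dx, which multiplied by dy ∧ dz gives (3*z) dx ∧ dy ∧ dz
Collecting like 3-forms: d(omega) = (y + 5*z) dx ∧ dy ∧ dz.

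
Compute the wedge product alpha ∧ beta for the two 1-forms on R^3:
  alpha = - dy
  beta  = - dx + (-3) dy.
alpha ∧ beta = (-1) dx ∧ dy

Distribute the wedge, using dx_i ∧ dx_j = -dx_j ∧ dx_i and dx_i ∧ dx_i = 0. For each pair (i, j) with i < j, the coefficient of dx_i ∧ dx_j in alpha ∧ beta is (alpha_i * beta_j - alpha_j * beta_i). Collecting: alpha ∧ beta = (-1) dx ∧ dy.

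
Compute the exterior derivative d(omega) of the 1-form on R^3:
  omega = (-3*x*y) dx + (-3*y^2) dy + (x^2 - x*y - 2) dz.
d(omega) = (3*x) dx ∧ dy + (2*x - y) dx ∧ dz + (-x) dy ∧ dz

For a 1-form omega = sum_i f_i dx_i, the exterior derivative is
  d(omega) = sum_{i < j} (∂f_j/∂x_i - ∂f_i/∂x_j) dx_i ∧ dx_j.
  coefficient of dx ∧ dy: ∂f_2/∂x - ∂f_1/∂y = ∂(-3*y^2)/∂x - ∂(-3*x*y)/∂y = 3*x
  coefficient of dx ∧ dz: ∂f_3/∂x - ∂f_1/∂z = ∂(x^2 - x*y - 2)/∂x - ∂(-3*x*y)/∂z = 2*x - y
  coefficient of dy ∧ dz: ∂f_3/∂y - ∂f_2/∂z = ∂(x^2 - x*y - 2)/∂y - ∂(-3*y^2)/∂z = -x
Assembling: d(omega) = (3*x) dx ∧ dy + (2*x - y) dx ∧ dz + (-x) dy ∧ dz.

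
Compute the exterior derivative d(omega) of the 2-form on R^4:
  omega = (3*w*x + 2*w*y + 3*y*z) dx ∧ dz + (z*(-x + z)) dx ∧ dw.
d(omega) = (-2*w - 3*z) dx ∧ dy ∧ dz + (4*x + 2*y - 2*z) dx ∧ dz ∧ dw

For a 2-form omega = sum_{i<j} g_{ij} dx_i ∧ dx_j, the exterior derivative is
  d(omega) = sum_{i<j} d(g_{ij}) ∧ dx_i ∧ dx_j = sum_{i<j, k} (∂g_{ij}/∂x_k) dx_k ∧ dx_i ∧ dx_j.
Expand each term, using dx_k ∧ dx_i ∧ dx_j = sgn(permutation) dx_{(a)} ∧ dx_{(b)} ∧ dx_{(c)} with (a < b < c) sorted:
  d(3*w*x + 2*w*y + 3*y*z) includes (∂/∂y)(3*w*x + 2*w*y + 3*y*z) dy = (2*w + 3*z) dy, which multiplied by dx ∧ dz gives (-2*w - 3*z) dx ∧ dy ∧ dz
  d(3*w*x + 2*w*y + 3*y*z) includes (∂/∂w)(3*w*x + 2*w*y + 3*y*z) dw = (3*x + 2*y) dw, which multiplied by dx ∧ dz gives (3*x + 2*y) dx ∧ dz ∧ dw
  d(z*(-x + z)) includes (∂/∂z)(z*(-x + z)) dz = (-x + 2*z) dz, which multiplied by dx ∧ dw gives (x - 2*z) dx ∧ dz ∧ dw
Collecting like 3-forms: d(omega) = (-2*w - 3*z) dx ∧ dy ∧ dz + (4*x + 2*y - 2*z) dx ∧ dz ∧ dw.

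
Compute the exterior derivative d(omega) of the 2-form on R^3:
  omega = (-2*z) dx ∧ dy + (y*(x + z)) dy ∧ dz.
d(omega) = (y - 2) dx ∧ dy ∧ dz

For a 2-form omega = sum_{i<j} g_{ij} dx_i ∧ dx_j, the exterior derivative is
  d(omega) = sum_{i<j} d(g_{ij}) ∧ dx_i ∧ dx_j = sum_{i<j, k} (∂g_{ij}/∂x_k) dx_k ∧ dx_i ∧ dx_j.
Expand each term, using dx_k ∧ dx_i ∧ dx_j = sgn(permutation) dx_{(a)} ∧ dx_{(b)} ∧ dx_{(c)} with (a < b < c) sorted:
  d(-2*z) includes (∂/∂z)(-2*z) dz = (-2) dz, which multiplied by dx ∧ dy gives (-2) dx ∧ dy ∧ dz
  d(y*(x + z)) includes (∂/∂x)(y*(x + z)) dx = (y) dx, which multiplied by dy ∧ dz gives (y) dx ∧ dy ∧ dz
Collecting like 3-forms: d(omega) = (y - 2) dx ∧ dy ∧ dz.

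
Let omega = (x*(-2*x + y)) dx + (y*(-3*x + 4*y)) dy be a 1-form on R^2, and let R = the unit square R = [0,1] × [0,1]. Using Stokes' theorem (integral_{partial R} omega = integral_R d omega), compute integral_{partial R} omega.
integral_(partial R) omega = -2

Stokes: integral_partial_R omega = integral_R d omega with d omega = (∂Q/∂x - ∂P/∂y) dx ∧ dy.
  ∂Q/∂x = -3*y
  ∂P/∂y = x
  integrand = ∂Q/∂x - ∂P/∂y = -x - 3*y.
Integrating over R: integral_0^1 integral_0^1 (-x - 3*y) dx dy = -2.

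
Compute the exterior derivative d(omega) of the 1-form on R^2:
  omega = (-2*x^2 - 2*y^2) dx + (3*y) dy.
d(omega) = (4*y) dx ∧ dy

For a 1-form omega = sum_i f_i dx_i, the exterior derivative is
  d(omega) = sum_{i < j} (∂f_j/∂x_i - ∂f_i/∂x_j) dx_i ∧ dx_j.
  coefficient of dx ∧ dy: ∂f_2/∂x - ∂f_1/∂y = ∂(3*y)/∂x - ∂(-2*x^2 - 2*y^2)/∂y = 4*y
Assembling: d(omega) = (4*y) dx ∧ dy.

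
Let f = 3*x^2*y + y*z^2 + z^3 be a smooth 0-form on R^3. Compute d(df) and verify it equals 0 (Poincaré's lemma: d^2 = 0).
d(df) = 0

Step 1: df = sum_i (∂f/∂x_i) dx_i = (6*x*y) dx + (3*x^2 + z^2) dy + (z*(2*y + 3*z)) dz.
Step 2: Apply d again. Using the 1-form formula, the coefficient of dx ∧ dy in d(df) is ∂^2 f/∂x ∂y - ∂^2 f/∂y ∂x = (6*x) - (6*x) = 0 (equality of mixed partials for smooth f).
Similarly for dx ∧ dz and dy ∧ dz — all coefficients vanish. So d(df) = 0.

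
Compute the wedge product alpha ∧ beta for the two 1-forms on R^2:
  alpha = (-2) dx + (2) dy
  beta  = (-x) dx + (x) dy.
alpha ∧ beta = 0

Distribute the wedge, using dx_i ∧ dx_j = -dx_j ∧ dx_i and dx_i ∧ dx_i = 0. For each pair (i, j) with i < j, the coefficient of dx_i ∧ dx_j in alpha ∧ beta is (alpha_i * beta_j - alpha_j * beta_i). Collecting: alpha ∧ beta = 0.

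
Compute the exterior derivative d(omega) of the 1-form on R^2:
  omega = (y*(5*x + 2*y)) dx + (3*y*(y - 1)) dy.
d(omega) = (-5*x - 4*y) dx ∧ dy

For a 1-form omega = sum_i f_i dx_i, the exterior derivative is
  d(omega) = sum_{i < j} (∂f_j/∂x_i - ∂f_i/∂x_j) dx_i ∧ dx_j.
  coefficient of dx ∧ dy: ∂f_2/∂x - ∂f_1/∂y = ∂(3*y*(y - 1))/∂x - ∂(y*(5*x + 2*y))/∂y = -5*x - 4*y
Assembling: d(omega) = (-5*x - 4*y) dx ∧ dy.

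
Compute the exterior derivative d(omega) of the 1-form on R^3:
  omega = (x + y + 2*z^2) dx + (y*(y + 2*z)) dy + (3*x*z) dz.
d(omega) = (-1) dx ∧ dy + (-z) dx ∧ dz + (-2*y) dy ∧ dz

For a 1-form omega = sum_i f_i dx_i, the exterior derivative is
  d(omega) = sum_{i < j} (∂f_j/∂x_i - ∂f_i/∂x_j) dx_i ∧ dx_j.
  coefficient of dx ∧ dy: ∂f_2/∂x - ∂f_1/∂y = ∂(y*(y + 2*z))/∂x - ∂(x + y + 2*z^2)/∂y = -1
  coefficient of dx ∧ dz: ∂f_3/∂x - ∂f_1/∂z = ∂(3*x*z)/∂x - ∂(x + y + 2*z^2)/∂z = -z
  coefficient of dy ∧ dz: ∂f_3/∂y - ∂f_2/∂z = ∂(3*x*z)/∂y - ∂(y*(y + 2*z))/∂z = -2*y
Assembling: d(omega) = (-1) dx ∧ dy + (-z) dx ∧ dz + (-2*y) dy ∧ dz.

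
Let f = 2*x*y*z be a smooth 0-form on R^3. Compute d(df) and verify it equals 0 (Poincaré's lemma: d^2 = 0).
d(df) = 0

Step 1: df = sum_i (∂f/∂x_i) dx_i = (2*y*z) dx + (2*x*z) dy + (2*x*y) dz.
Step 2: Apply d again. Using the 1-form formula, the coefficient of dx ∧ dy in d(df) is ∂^2 f/∂x ∂y - ∂^2 f/∂y ∂x = (2*z) - (2*z) = 0 (equality of mixed partials for smooth f).
Similarly for dx ∧ dz and dy ∧ dz — all coefficients vanish. So d(df) = 0.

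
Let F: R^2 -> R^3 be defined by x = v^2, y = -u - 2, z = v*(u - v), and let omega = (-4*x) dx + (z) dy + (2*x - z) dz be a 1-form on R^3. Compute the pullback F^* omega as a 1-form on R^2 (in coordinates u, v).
F^* omega = (v*(-u*v - u + 3*v^2 + v)) du + (v*(-u^2 + 5*u*v - 14*v^2)) dv

Using F^*(f dg) = (f ∘ F) d(g ∘ F), substitute each coordinate x_i by F_i(u, v) in f_i, and replace dx_i by d F_i = (∂F_i/∂u) du + (∂F_i/∂v) dv.
  For the x component: f_1(F) = -4*v^2; d F_1 = (0) du + (2*v) dv
  For the y component: f_2(F) = v*(u - v); d F_2 = (-1) du + (0) dv
  For the z component: f_3(F) = v*(-u + 3*v); d F_3 = (v) du + (u - 2*v) dv
Combining and collecting du, dv coefficients:
  coeff of du: v*(-u*v - u + 3*v^2 + v)
  coeff of dv: v*(-u^2 + 5*u*v - 14*v^2)
F^* omega = (v*(-u*v - u + 3*v^2 + v)) du + (v*(-u^2 + 5*u*v - 14*v^2)) dv.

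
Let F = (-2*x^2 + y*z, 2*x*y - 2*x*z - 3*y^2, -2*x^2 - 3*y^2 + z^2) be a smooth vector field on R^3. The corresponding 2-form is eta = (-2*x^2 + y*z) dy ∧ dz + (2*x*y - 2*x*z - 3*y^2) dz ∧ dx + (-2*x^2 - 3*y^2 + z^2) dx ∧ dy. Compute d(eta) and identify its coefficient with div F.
d(eta) = (-2*x - 6*y + 2*z) dx ∧ dy ∧ dz; div F = -2*x - 6*y + 2*z

For a 2-form in R^3 of the form above, applying d gives a 3-form with coefficient ∂P/∂x + ∂Q/∂y + ∂R/∂z:
  ∂P/∂x = -4*x
  ∂Q/∂y = 2*x - 6*y
  ∂R/∂z = 2*z
Sum = -2*x - 6*y + 2*z, which is exactly div F.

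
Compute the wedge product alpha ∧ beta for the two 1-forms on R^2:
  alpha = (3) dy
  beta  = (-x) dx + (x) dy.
alpha ∧ beta = (3*x) dx ∧ dy

Distribute the wedge, using dx_i ∧ dx_j = -dx_j ∧ dx_i and dx_i ∧ dx_i = 0. For each pair (i, j) with i < j, the coefficient of dx_i ∧ dx_j in alpha ∧ beta is (alpha_i * beta_j - alpha_j * beta_i). Collecting: alpha ∧ beta = (3*x) dx ∧ dy.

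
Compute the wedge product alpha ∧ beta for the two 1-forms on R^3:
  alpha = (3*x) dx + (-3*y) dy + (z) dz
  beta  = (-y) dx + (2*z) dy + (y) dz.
alpha ∧ beta = (6*x*z - 3*y^2) dx ∧ dy + (y*(3*x + z)) dx ∧ dz + (-3*y^2 - 2*z^2) dy ∧ dz

Distribute the wedge, using dx_i ∧ dx_j = -dx_j ∧ dx_i and dx_i ∧ dx_i = 0. For each pair (i, j) with i < j, the coefficient of dx_i ∧ dx_j in alpha ∧ beta is (alpha_i * beta_j - alpha_j * beta_i). Collecting: alpha ∧ beta = (6*x*z - 3*y^2) dx ∧ dy + (y*(3*x + z)) dx ∧ dz + (-3*y^2 - 2*z^2) dy ∧ dz.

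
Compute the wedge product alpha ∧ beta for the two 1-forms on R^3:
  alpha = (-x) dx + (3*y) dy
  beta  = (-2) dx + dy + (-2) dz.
alpha ∧ beta = (-x + 6*y) dx ∧ dy + (2*x) dx ∧ dz + (-6*y) dy ∧ dz

Distribute the wedge, using dx_i ∧ dx_j = -dx_j ∧ dx_i and dx_i ∧ dx_i = 0. For each pair (i, j) with i < j, the coefficient of dx_i ∧ dx_j in alpha ∧ beta is (alpha_i * beta_j - alpha_j * beta_i). Collecting: alpha ∧ beta = (-x + 6*y) dx ∧ dy + (2*x) dx ∧ dz + (-6*y) dy ∧ dz.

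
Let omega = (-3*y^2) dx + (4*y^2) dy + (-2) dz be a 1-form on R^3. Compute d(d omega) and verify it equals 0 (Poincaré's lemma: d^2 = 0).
d(d omega) = 0

Step 1: d omega = sum_{i<j} (∂f_j/∂x_i - ∂f_i/∂x_j) dx_i ∧ dx_j:
  coeff of dx ∧ dy: 6*y
  coeff of dx ∧ dz: 0
  coeff of dy ∧ dz: 0
Step 2: Apply d again to each 2-form coefficient. The only possible 3-form in R^3 is dx ∧ dy ∧ dz, with coefficient
  ∂(coeff of dy∧dz)/∂x - ∂(coeff of dx∧dz)/∂y + ∂(coeff of dx∧dy)/∂z
  = ∂/∂x (0) - ∂/∂y (0) + ∂/∂z (6*y).
Each of these terms simplifies to sums of mixed partials that cancel in pairs. The result is 0 (by equality of mixed partials for smooth functions — Schwarz / Clairaut).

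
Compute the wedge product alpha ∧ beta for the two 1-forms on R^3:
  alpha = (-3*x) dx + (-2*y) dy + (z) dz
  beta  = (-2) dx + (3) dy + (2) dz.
alpha ∧ beta = (-9*x - 4*y) dx ∧ dy + (-6*x + 2*z) dx ∧ dz + (-4*y - 3*z) dy ∧ dz

Distribute the wedge, using dx_i ∧ dx_j = -dx_j ∧ dx_i and dx_i ∧ dx_i = 0. For each pair (i, j) with i < j, the coefficient of dx_i ∧ dx_j in alpha ∧ beta is (alpha_i * beta_j - alpha_j * beta_i). Collecting: alpha ∧ beta = (-9*x - 4*y) dx ∧ dy + (-6*x + 2*z) dx ∧ dz + (-4*y - 3*z) dy ∧ dz.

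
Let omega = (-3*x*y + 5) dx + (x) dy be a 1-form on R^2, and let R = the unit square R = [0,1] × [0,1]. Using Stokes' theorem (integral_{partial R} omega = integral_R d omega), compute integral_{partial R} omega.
integral_(partial R) omega = 5/2

Stokes: integral_partial_R omega = integral_R d omega with d omega = (∂Q/∂x - ∂P/∂y) dx ∧ dy.
  ∂Q/∂x = 1
  ∂P/∂y = -3*x
  integrand = ∂Q/∂x - ∂P/∂y = 3*x + 1.
Integrating over R: integral_0^1 integral_0^1 (3*x + 1) dx dy = 5/2.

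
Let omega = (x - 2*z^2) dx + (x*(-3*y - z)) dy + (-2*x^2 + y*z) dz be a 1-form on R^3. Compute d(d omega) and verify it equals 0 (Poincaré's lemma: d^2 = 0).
d(d omega) = 0

Step 1: d omega = sum_{i<j} (∂f_j/∂x_i - ∂f_i/∂x_j) dx_i ∧ dx_j:
  coeff of dx ∧ dy: -3*y - z
  coeff of dx ∧ dz: -4*x + 4*z
  coeff of dy ∧ dz: x + z
Step 2: Apply d again to each 2-form coefficient. The only possible 3-form in R^3 is dx ∧ dy ∧ dz, with coefficient
  ∂(coeff of dy∧dz)/∂x - ∂(coeff of dx∧dz)/∂y + ∂(coeff of dx∧dy)/∂z
  = ∂/∂x (x + z) - ∂/∂y (-4*x + 4*z) + ∂/∂z (-3*y - z).
Each of these terms simplifies to sums of mixed partials that cancel in pairs. The result is 0 (by equality of mixed partials for smooth functions — Schwarz / Clairaut).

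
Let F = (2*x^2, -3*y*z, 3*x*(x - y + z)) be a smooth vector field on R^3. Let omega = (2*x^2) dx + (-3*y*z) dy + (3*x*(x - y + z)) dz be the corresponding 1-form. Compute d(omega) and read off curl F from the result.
d(omega) = (-3*x + 3*y) dy ∧ dz + (-6*x + 3*y - 3*z) dz ∧ dx + (0) dx ∧ dy; curl F = (-3*x + 3*y, -6*x + 3*y - 3*z, 0)

d omega = sum_{i<j} (∂f_j/∂x_i - ∂f_i/∂x_j) dx_i ∧ dx_j. Under the identification (dy ∧ dz, dz ∧ dx, dx ∧ dy) ↔ (e_x, e_y, e_z), the coefficients are exactly the components of curl F. Compute:
  ∂R/∂y - ∂Q/∂z = (-3*x) - (-3*y) = -3*x + 3*y
  ∂P/∂z - ∂R/∂x = (0) - (6*x - 3*y + 3*z) = -6*x + 3*y - 3*z
  ∂Q/∂x - ∂P/∂y = (0) - (0) = 0.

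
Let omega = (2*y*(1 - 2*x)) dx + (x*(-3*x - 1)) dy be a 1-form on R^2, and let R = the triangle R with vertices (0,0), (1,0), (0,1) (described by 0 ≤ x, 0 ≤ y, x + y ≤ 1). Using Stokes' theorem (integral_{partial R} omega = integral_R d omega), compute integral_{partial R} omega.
integral_(partial R) omega = -11/6

Stokes: integral_partial_R omega = integral_R d omega with d omega = (∂Q/∂x - ∂P/∂y) dx ∧ dy.
  ∂Q/∂x = -6*x - 1
  ∂P/∂y = 2 - 4*x
  integrand = ∂Q/∂x - ∂P/∂y = -2*x - 3.
Integrating over R: integral_0^1 integral_0^{1-x} (-2*x - 3) dy dx = -11/6.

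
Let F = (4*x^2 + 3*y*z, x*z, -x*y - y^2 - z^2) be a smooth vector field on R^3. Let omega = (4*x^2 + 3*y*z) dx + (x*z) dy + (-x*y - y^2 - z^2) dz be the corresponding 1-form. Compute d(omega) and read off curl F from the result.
d(omega) = (-2*x - 2*y) dy ∧ dz + (4*y) dz ∧ dx + (-2*z) dx ∧ dy; curl F = (-2*x - 2*y, 4*y, -2*z)

d omega = sum_{i<j} (∂f_j/∂x_i - ∂f_i/∂x_j) dx_i ∧ dx_j. Under the identification (dy ∧ dz, dz ∧ dx, dx ∧ dy) ↔ (e_x, e_y, e_z), the coefficients are exactly the components of curl F. Compute:
  ∂R/∂y - ∂Q/∂z = (-x - 2*y) - (x) = -2*x - 2*y
  ∂P/∂z - ∂R/∂x = (3*y) - (-y) = 4*y
  ∂Q/∂x - ∂P/∂y = (z) - (3*z) = -2*z.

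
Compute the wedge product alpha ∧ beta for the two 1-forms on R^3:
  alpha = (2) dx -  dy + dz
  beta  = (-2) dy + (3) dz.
alpha ∧ beta = (-4) dx ∧ dy + (6) dx ∧ dz + (-1) dy ∧ dz

Distribute the wedge, using dx_i ∧ dx_j = -dx_j ∧ dx_i and dx_i ∧ dx_i = 0. For each pair (i, j) with i < j, the coefficient of dx_i ∧ dx_j in alpha ∧ beta is (alpha_i * beta_j - alpha_j * beta_i). Collecting: alpha ∧ beta = (-4) dx ∧ dy + (6) dx ∧ dz + (-1) dy ∧ dz.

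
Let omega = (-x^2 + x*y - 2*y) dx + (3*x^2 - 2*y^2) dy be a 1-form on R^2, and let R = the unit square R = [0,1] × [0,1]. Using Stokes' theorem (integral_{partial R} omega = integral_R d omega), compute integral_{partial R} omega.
integral_(partial R) omega = 9/2

Stokes: integral_partial_R omega = integral_R d omega with d omega = (∂Q/∂x - ∂P/∂y) dx ∧ dy.
  ∂Q/∂x = 6*x
  ∂P/∂y = x - 2
  integrand = ∂Q/∂x - ∂P/∂y = 5*x + 2.
Integrating over R: integral_0^1 integral_0^1 (5*x + 2) dx dy = 9/2.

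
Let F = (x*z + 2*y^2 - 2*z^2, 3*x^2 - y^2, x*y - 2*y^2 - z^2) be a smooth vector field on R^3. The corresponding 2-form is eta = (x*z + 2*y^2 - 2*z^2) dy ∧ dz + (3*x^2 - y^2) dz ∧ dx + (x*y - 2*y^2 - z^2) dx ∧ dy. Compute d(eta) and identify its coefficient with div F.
d(eta) = (-2*y - z) dx ∧ dy ∧ dz; div F = -2*y - z

For a 2-form in R^3 of the form above, applying d gives a 3-form with coefficient ∂P/∂x + ∂Q/∂y + ∂R/∂z:
  ∂P/∂x = z
  ∂Q/∂y = -2*y
  ∂R/∂z = -2*z
Sum = -2*y - z, which is exactly div F.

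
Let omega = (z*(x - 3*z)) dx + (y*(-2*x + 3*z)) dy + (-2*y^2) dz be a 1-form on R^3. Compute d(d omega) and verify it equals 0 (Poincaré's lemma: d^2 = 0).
d(d omega) = 0

Step 1: d omega = sum_{i<j} (∂f_j/∂x_i - ∂f_i/∂x_j) dx_i ∧ dx_j:
  coeff of dx ∧ dy: -2*y
  coeff of dx ∧ dz: -x + 6*z
  coeff of dy ∧ dz: -7*y
Step 2: Apply d again to each 2-form coefficient. The only possible 3-form in R^3 is dx ∧ dy ∧ dz, with coefficient
  ∂(coeff of dy∧dz)/∂x - ∂(coeff of dx∧dz)/∂y + ∂(coeff of dx∧dy)/∂z
  = ∂/∂x (-7*y) - ∂/∂y (-x + 6*z) + ∂/∂z (-2*y).
Each of these terms simplifies to sums of mixed partials that cancel in pairs. The result is 0 (by equality of mixed partials for smooth functions — Schwarz / Clairaut).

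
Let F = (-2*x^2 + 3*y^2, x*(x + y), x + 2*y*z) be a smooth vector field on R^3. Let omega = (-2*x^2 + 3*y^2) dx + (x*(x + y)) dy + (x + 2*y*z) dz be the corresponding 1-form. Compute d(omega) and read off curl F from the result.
d(omega) = (2*z) dy ∧ dz + (-1) dz ∧ dx + (2*x - 5*y) dx ∧ dy; curl F = (2*z, -1, 2*x - 5*y)

d omega = sum_{i<j} (∂f_j/∂x_i - ∂f_i/∂x_j) dx_i ∧ dx_j. Under the identification (dy ∧ dz, dz ∧ dx, dx ∧ dy) ↔ (e_x, e_y, e_z), the coefficients are exactly the components of curl F. Compute:
  ∂R/∂y - ∂Q/∂z = (2*z) - (0) = 2*z
  ∂P/∂z - ∂R/∂x = (0) - (1) = -1
  ∂Q/∂x - ∂P/∂y = (2*x + y) - (6*y) = 2*x - 5*y.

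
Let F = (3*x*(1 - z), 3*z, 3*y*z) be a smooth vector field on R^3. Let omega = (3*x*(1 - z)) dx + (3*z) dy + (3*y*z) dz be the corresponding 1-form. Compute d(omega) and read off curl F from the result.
d(omega) = (3*z - 3) dy ∧ dz + (-3*x) dz ∧ dx + (0) dx ∧ dy; curl F = (3*z - 3, -3*x, 0)

d omega = sum_{i<j} (∂f_j/∂x_i - ∂f_i/∂x_j) dx_i ∧ dx_j. Under the identification (dy ∧ dz, dz ∧ dx, dx ∧ dy) ↔ (e_x, e_y, e_z), the coefficients are exactly the components of curl F. Compute:
  ∂R/∂y - ∂Q/∂z = (3*z) - (3) = 3*z - 3
  ∂P/∂z - ∂R/∂x = (-3*x) - (0) = -3*x
  ∂Q/∂x - ∂P/∂y = (0) - (0) = 0.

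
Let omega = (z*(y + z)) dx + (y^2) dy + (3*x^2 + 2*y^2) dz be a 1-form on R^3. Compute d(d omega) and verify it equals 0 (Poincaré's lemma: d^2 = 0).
d(d omega) = 0

Step 1: d omega = sum_{i<j} (∂f_j/∂x_i - ∂f_i/∂x_j) dx_i ∧ dx_j:
  coeff of dx ∧ dy: -z
  coeff of dx ∧ dz: 6*x - y - 2*z
  coeff of dy ∧ dz: 4*y
Step 2: Apply d again to each 2-form coefficient. The only possible 3-form in R^3 is dx ∧ dy ∧ dz, with coefficient
  ∂(coeff of dy∧dz)/∂x - ∂(coeff of dx∧dz)/∂y + ∂(coeff of dx∧dy)/∂z
  = ∂/∂x (4*y) - ∂/∂y (6*x - y - 2*z) + ∂/∂z (-z).
Each of these terms simplifies to sums of mixed partials that cancel in pairs. The result is 0 (by equality of mixed partials for smooth functions — Schwarz / Clairaut).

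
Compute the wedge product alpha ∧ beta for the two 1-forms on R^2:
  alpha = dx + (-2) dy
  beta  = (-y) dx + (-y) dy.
alpha ∧ beta = (-3*y) dx ∧ dy

Distribute the wedge, using dx_i ∧ dx_j = -dx_j ∧ dx_i and dx_i ∧ dx_i = 0. For each pair (i, j) with i < j, the coefficient of dx_i ∧ dx_j in alpha ∧ beta is (alpha_i * beta_j - alpha_j * beta_i). Collecting: alpha ∧ beta = (-3*y) dx ∧ dy.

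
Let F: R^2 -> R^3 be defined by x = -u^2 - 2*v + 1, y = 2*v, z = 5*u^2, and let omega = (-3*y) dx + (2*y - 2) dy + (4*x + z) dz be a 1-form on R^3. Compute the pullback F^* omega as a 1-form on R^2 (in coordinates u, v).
F^* omega = (2*u*(5*u^2 - 34*v + 20)) du + (20*v - 4) dv

Using F^*(f dg) = (f ∘ F) d(g ∘ F), substitute each coordinate x_i by F_i(u, v) in f_i, and replace dx_i by d F_i = (∂F_i/∂u) du + (∂F_i/∂v) dv.
  For the x component: f_1(F) = -6*v; d F_1 = (-2*u) du + (-2) dv
  For the y component: f_2(F) = 4*v - 2; d F_2 = (0) du + (2) dv
  For the z component: f_3(F) = u^2 - 8*v + 4; d F_3 = (10*u) du + (0) dv
Combining and collecting du, dv coefficients:
  coeff of du: 2*u*(5*u^2 - 34*v + 20)
  coeff of dv: 20*v - 4
F^* omega = (2*u*(5*u^2 - 34*v + 20)) du + (20*v - 4) dv.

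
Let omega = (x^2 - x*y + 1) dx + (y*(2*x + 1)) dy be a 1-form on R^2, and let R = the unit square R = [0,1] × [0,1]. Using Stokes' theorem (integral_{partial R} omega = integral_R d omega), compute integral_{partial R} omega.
integral_(partial R) omega = 3/2

Stokes: integral_partial_R omega = integral_R d omega with d omega = (∂Q/∂x - ∂P/∂y) dx ∧ dy.
  ∂Q/∂x = 2*y
  ∂P/∂y = -x
  integrand = ∂Q/∂x - ∂P/∂y = x + 2*y.
Integrating over R: integral_0^1 integral_0^1 (x + 2*y) dx dy = 3/2.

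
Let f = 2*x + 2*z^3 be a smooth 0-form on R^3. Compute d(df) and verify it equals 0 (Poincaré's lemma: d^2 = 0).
d(df) = 0

Step 1: df = sum_i (∂f/∂x_i) dx_i = (2) dx + (0) dy + (6*z^2) dz.
Step 2: Apply d again. Using the 1-form formula, the coefficient of dx ∧ dy in d(df) is ∂^2 f/∂x ∂y - ∂^2 f/∂y ∂x = (0) - (0) = 0 (equality of mixed partials for smooth f).
Similarly for dx ∧ dz and dy ∧ dz — all coefficients vanish. So d(df) = 0.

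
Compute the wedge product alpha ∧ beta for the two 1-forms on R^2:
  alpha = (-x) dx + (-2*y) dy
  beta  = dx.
alpha ∧ beta = (2*y) dx ∧ dy

Distribute the wedge, using dx_i ∧ dx_j = -dx_j ∧ dx_i and dx_i ∧ dx_i = 0. For each pair (i, j) with i < j, the coefficient of dx_i ∧ dx_j in alpha ∧ beta is (alpha_i * beta_j - alpha_j * beta_i). Collecting: alpha ∧ beta = (2*y) dx ∧ dy.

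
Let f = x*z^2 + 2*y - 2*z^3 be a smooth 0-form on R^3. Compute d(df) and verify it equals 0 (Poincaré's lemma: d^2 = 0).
d(df) = 0

Step 1: df = sum_i (∂f/∂x_i) dx_i = (z^2) dx + (2) dy + (2*z*(x - 3*z)) dz.
Step 2: Apply d again. Using the 1-form formula, the coefficient of dx ∧ dy in d(df) is ∂^2 f/∂x ∂y - ∂^2 f/∂y ∂x = (0) - (0) = 0 (equality of mixed partials for smooth f).
Similarly for dx ∧ dz and dy ∧ dz — all coefficients vanish. So d(df) = 0.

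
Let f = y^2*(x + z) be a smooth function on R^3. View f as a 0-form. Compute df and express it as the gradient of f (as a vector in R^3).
df = (y^2) dx + (2*y*(x + z)) dy + (y^2) dz; grad f = (y^2, 2*y*(x + z), y^2)

For a 0-form f, d f = (∂f/∂x) dx + (∂f/∂y) dy + (∂f/∂z) dz. The components of the vector representation are exactly the entries of grad f in Cartesian coordinates:
  ∂f/∂x = y^2
  ∂f/∂y = 2*y*(x + z)
  ∂f/∂z = y^2.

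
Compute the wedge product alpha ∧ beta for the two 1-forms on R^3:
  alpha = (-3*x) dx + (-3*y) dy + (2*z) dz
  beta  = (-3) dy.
alpha ∧ beta = (9*x) dx ∧ dy + (6*z) dy ∧ dz

Distribute the wedge, using dx_i ∧ dx_j = -dx_j ∧ dx_i and dx_i ∧ dx_i = 0. For each pair (i, j) with i < j, the coefficient of dx_i ∧ dx_j in alpha ∧ beta is (alpha_i * beta_j - alpha_j * beta_i). Collecting: alpha ∧ beta = (9*x) dx ∧ dy + (6*z) dy ∧ dz.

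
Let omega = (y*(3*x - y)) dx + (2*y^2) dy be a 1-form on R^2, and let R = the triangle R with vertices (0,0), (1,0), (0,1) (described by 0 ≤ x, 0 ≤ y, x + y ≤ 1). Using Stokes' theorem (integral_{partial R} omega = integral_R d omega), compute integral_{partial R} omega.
integral_(partial R) omega = -1/6

Stokes: integral_partial_R omega = integral_R d omega with d omega = (∂Q/∂x - ∂P/∂y) dx ∧ dy.
  ∂Q/∂x = 0
  ∂P/∂y = 3*x - 2*y
  integrand = ∂Q/∂x - ∂P/∂y = -3*x + 2*y.
Integrating over R: integral_0^1 integral_0^{1-x} (-3*x + 2*y) dy dx = -1/6.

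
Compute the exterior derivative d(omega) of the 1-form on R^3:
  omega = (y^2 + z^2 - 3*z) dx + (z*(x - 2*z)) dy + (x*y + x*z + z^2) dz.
d(omega) = (-2*y + z) dx ∧ dy + (y - z + 3) dx ∧ dz + (4*z) dy ∧ dz

For a 1-form omega = sum_i f_i dx_i, the exterior derivative is
  d(omega) = sum_{i < j} (∂f_j/∂x_i - ∂f_i/∂x_j) dx_i ∧ dx_j.
  coefficient of dx ∧ dy: ∂f_2/∂x - ∂f_1/∂y = ∂(z*(x - 2*z))/∂x - ∂(y^2 + z^2 - 3*z)/∂y = -2*y + z
  coefficient of dx ∧ dz: ∂f_3/∂x - ∂f_1/∂z = ∂(x*y + x*z + z^2)/∂x - ∂(y^2 + z^2 - 3*z)/∂z = y - z + 3
  coefficient of dy ∧ dz: ∂f_3/∂y - ∂f_2/∂z = ∂(x*y + x*z + z^2)/∂y - ∂(z*(x - 2*z))/∂z = 4*z
Assembling: d(omega) = (-2*y + z) dx ∧ dy + (y - z + 3) dx ∧ dz + (4*z) dy ∧ dz.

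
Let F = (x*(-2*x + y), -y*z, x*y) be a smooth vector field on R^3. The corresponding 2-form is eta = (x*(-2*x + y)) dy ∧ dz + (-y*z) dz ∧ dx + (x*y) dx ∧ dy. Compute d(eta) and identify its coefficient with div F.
d(eta) = (-4*x + y - z) dx ∧ dy ∧ dz; div F = -4*x + y - z

For a 2-form in R^3 of the form above, applying d gives a 3-form with coefficient ∂P/∂x + ∂Q/∂y + ∂R/∂z:
  ∂P/∂x = -4*x + y
  ∂Q/∂y = -z
  ∂R/∂z = 0
Sum = -4*x + y - z, which is exactly div F.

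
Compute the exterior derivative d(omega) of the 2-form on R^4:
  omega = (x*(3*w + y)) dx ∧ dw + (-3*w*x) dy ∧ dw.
d(omega) = (-3*w - x) dx ∧ dy ∧ dw

For a 2-form omega = sum_{i<j} g_{ij} dx_i ∧ dx_j, the exterior derivative is
  d(omega) = sum_{i<j} d(g_{ij}) ∧ dx_i ∧ dx_j = sum_{i<j, k} (∂g_{ij}/∂x_k) dx_k ∧ dx_i ∧ dx_j.
Expand each term, using dx_k ∧ dx_i ∧ dx_j = sgn(permutation) dx_{(a)} ∧ dx_{(b)} ∧ dx_{(c)} with (a < b < c) sorted:
  d(x*(3*w + y)) includes (∂/∂y)(x*(3*w + y)) dy = (x) dy, which multiplied by dx ∧ dw gives (-x) dx ∧ dy ∧ dw
  d(-3*w*x) includes (∂/∂x)(-3*w*x) dx = (-3*w) dx, which multiplied by dy ∧ dw gives (-3*w) dx ∧ dy ∧ dw
Collecting like 3-forms: d(omega) = (-3*w - x) dx ∧ dy ∧ dw.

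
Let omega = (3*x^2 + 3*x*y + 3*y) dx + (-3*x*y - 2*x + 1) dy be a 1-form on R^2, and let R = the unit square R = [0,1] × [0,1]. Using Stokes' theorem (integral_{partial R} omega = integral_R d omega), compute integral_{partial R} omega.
integral_(partial R) omega = -8

Stokes: integral_partial_R omega = integral_R d omega with d omega = (∂Q/∂x - ∂P/∂y) dx ∧ dy.
  ∂Q/∂x = -3*y - 2
  ∂P/∂y = 3*x + 3
  integrand = ∂Q/∂x - ∂P/∂y = -3*x - 3*y - 5.
Integrating over R: integral_0^1 integral_0^1 (-3*x - 3*y - 5) dx dy = -8.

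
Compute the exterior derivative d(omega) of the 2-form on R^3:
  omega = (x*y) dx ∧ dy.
d(omega) = 0

For a 2-form omega = sum_{i<j} g_{ij} dx_i ∧ dx_j, the exterior derivative is
  d(omega) = sum_{i<j} d(g_{ij}) ∧ dx_i ∧ dx_j = sum_{i<j, k} (∂g_{ij}/∂x_k) dx_k ∧ dx_i ∧ dx_j.
Expand each term, using dx_k ∧ dx_i ∧ dx_j = sgn(permutation) dx_{(a)} ∧ dx_{(b)} ∧ dx_{(c)} with (a < b < c) sorted:

Collecting like 3-forms: d(omega) = 0.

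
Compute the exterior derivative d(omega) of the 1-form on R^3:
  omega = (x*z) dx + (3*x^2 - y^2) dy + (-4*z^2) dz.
d(omega) = (6*x) dx ∧ dy + (-x) dx ∧ dz

For a 1-form omega = sum_i f_i dx_i, the exterior derivative is
  d(omega) = sum_{i < j} (∂f_j/∂x_i - ∂f_i/∂x_j) dx_i ∧ dx_j.
  coefficient of dx ∧ dy: ∂f_2/∂x - ∂f_1/∂y = ∂(3*x^2 - y^2)/∂x - ∂(x*z)/∂y = 6*x
  coefficient of dx ∧ dz: ∂f_3/∂x - ∂f_1/∂z = ∂(-4*z^2)/∂x - ∂(x*z)/∂z = -x
Assembling: d(omega) = (6*x) dx ∧ dy + (-x) dx ∧ dz.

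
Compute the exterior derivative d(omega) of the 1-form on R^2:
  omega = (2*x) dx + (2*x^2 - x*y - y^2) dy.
d(omega) = (4*x - y) dx ∧ dy

For a 1-form omega = sum_i f_i dx_i, the exterior derivative is
  d(omega) = sum_{i < j} (∂f_j/∂x_i - ∂f_i/∂x_j) dx_i ∧ dx_j.
  coefficient of dx ∧ dy: ∂f_2/∂x - ∂f_1/∂y = ∂(2*x^2 - x*y - y^2)/∂x - ∂(2*x)/∂y = 4*x - y
Assembling: d(omega) = (4*x - y) dx ∧ dy.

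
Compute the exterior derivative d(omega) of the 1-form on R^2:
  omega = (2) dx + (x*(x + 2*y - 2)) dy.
d(omega) = (2*x + 2*y - 2) dx ∧ dy

For a 1-form omega = sum_i f_i dx_i, the exterior derivative is
  d(omega) = sum_{i < j} (∂f_j/∂x_i - ∂f_i/∂x_j) dx_i ∧ dx_j.
  coefficient of dx ∧ dy: ∂f_2/∂x - ∂f_1/∂y = ∂(x*(x + 2*y - 2))/∂x - ∂(2)/∂y = 2*x + 2*y - 2
Assembling: d(omega) = (2*x + 2*y - 2) dx ∧ dy.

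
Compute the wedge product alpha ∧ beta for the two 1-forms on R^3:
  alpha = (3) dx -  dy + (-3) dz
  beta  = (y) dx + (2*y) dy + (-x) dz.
alpha ∧ beta = (7*y) dx ∧ dy + (-3*x + 3*y) dx ∧ dz + (x + 6*y) dy ∧ dz

Distribute the wedge, using dx_i ∧ dx_j = -dx_j ∧ dx_i and dx_i ∧ dx_i = 0. For each pair (i, j) with i < j, the coefficient of dx_i ∧ dx_j in alpha ∧ beta is (alpha_i * beta_j - alpha_j * beta_i). Collecting: alpha ∧ beta = (7*y) dx ∧ dy + (-3*x + 3*y) dx ∧ dz + (x + 6*y) dy ∧ dz.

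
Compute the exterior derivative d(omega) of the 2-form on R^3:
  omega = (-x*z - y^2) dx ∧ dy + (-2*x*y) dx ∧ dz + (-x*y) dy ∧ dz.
d(omega) = (x - y) dx ∧ dy ∧ dz

For a 2-form omega = sum_{i<j} g_{ij} dx_i ∧ dx_j, the exterior derivative is
  d(omega) = sum_{i<j} d(g_{ij}) ∧ dx_i ∧ dx_j = sum_{i<j, k} (∂g_{ij}/∂x_k) dx_k ∧ dx_i ∧ dx_j.
Expand each term, using dx_k ∧ dx_i ∧ dx_j = sgn(permutation) dx_{(a)} ∧ dx_{(b)} ∧ dx_{(c)} with (a < b < c) sorted:
  d(-x*z - y^2) includes (∂/∂z)(-x*z - y^2) dz = (-x) dz, which multiplied by dx ∧ dy gives (-x) dx ∧ dy ∧ dz
  d(-2*x*y) includes (∂/∂y)(-2*x*y) dy = (-2*x) dy, which multiplied by dx ∧ dz gives (2*x) dx ∧ dy ∧ dz
  d(-x*y) includes (∂/∂x)(-x*y) dx = (-y) dx, which multiplied by dy ∧ dz gives (-y) dx ∧ dy ∧ dz
Collecting like 3-forms: d(omega) = (x - y) dx ∧ dy ∧ dz.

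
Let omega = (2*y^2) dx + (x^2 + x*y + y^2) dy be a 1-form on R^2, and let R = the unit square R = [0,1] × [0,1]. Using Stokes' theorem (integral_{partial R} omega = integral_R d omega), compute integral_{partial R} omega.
integral_(partial R) omega = -1/2

Stokes: integral_partial_R omega = integral_R d omega with d omega = (∂Q/∂x - ∂P/∂y) dx ∧ dy.
  ∂Q/∂x = 2*x + y
  ∂P/∂y = 4*y
  integrand = ∂Q/∂x - ∂P/∂y = 2*x - 3*y.
Integrating over R: integral_0^1 integral_0^1 (2*x - 3*y) dx dy = -1/2.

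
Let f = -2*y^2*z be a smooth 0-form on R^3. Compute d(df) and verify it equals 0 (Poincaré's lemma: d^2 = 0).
d(df) = 0

Step 1: df = sum_i (∂f/∂x_i) dx_i = (0) dx + (-4*y*z) dy + (-2*y^2) dz.
Step 2: Apply d again. Using the 1-form formula, the coefficient of dx ∧ dy in d(df) is ∂^2 f/∂x ∂y - ∂^2 f/∂y ∂x = (0) - (0) = 0 (equality of mixed partials for smooth f).
Similarly for dx ∧ dz and dy ∧ dz — all coefficients vanish. So d(df) = 0.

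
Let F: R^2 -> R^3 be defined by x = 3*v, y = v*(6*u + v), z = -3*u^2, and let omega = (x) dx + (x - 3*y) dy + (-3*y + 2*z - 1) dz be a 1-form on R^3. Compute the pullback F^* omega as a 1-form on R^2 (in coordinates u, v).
F^* omega = (36*u^3 + 108*u^2*v - 90*u*v^2 + 6*u - 18*v^3 + 18*v^2) du + (3*v*(-36*u^2 - 18*u*v + 6*u - 2*v^2 + 2*v + 3)) dv

Using F^*(f dg) = (f ∘ F) d(g ∘ F), substitute each coordinate x_i by F_i(u, v) in f_i, and replace dx_i by d F_i = (∂F_i/∂u) du + (∂F_i/∂v) dv.
  For the x component: f_1(F) = 3*v; d F_1 = (0) du + (3) dv
  For the y component: f_2(F) = 3*v*(-6*u - v + 1); d F_2 = (6*v) du + (6*u + 2*v) dv
  For the z component: f_3(F) = -6*u^2 - 18*u*v - 3*v^2 - 1; d F_3 = (-6*u) du + (0) dv
Combining and collecting du, dv coefficients:
  coeff of du: 36*u^3 + 108*u^2*v - 90*u*v^2 + 6*u - 18*v^3 + 18*v^2
  coeff of dv: 3*v*(-36*u^2 - 18*u*v + 6*u - 2*v^2 + 2*v + 3)
F^* omega = (36*u^3 + 108*u^2*v - 90*u*v^2 + 6*u - 18*v^3 + 18*v^2) du + (3*v*(-36*u^2 - 18*u*v + 6*u - 2*v^2 + 2*v + 3)) dv.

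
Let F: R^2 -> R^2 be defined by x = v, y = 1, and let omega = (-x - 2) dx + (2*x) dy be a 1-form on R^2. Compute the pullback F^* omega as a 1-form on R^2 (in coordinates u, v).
F^* omega = (-v - 2) dv

Using F^*(f dg) = (f ∘ F) d(g ∘ F), substitute each coordinate x_i by F_i(u, v) in f_i, and replace dx_i by d F_i = (∂F_i/∂u) du + (∂F_i/∂v) dv.
  For the x component: f_1(F) = -v - 2; d F_1 = (0) du + (1) dv
  For the y component: f_2(F) = 2*v; d F_2 = (0) du + (0) dv
Combining and collecting du, dv coefficients:
  coeff of du: 0
  coeff of dv: -v - 2
F^* omega = (-v - 2) dv.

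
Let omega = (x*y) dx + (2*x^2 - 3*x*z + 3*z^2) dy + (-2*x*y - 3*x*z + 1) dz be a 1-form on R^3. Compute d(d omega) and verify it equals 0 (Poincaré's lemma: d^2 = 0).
d(d omega) = 0

Step 1: d omega = sum_{i<j} (∂f_j/∂x_i - ∂f_i/∂x_j) dx_i ∧ dx_j:
  coeff of dx ∧ dy: 3*x - 3*z
  coeff of dx ∧ dz: -2*y - 3*z
  coeff of dy ∧ dz: x - 6*z
Step 2: Apply d again to each 2-form coefficient. The only possible 3-form in R^3 is dx ∧ dy ∧ dz, with coefficient
  ∂(coeff of dy∧dz)/∂x - ∂(coeff of dx∧dz)/∂y + ∂(coeff of dx∧dy)/∂z
  = ∂/∂x (x - 6*z) - ∂/∂y (-2*y - 3*z) + ∂/∂z (3*x - 3*z).
Each of these terms simplifies to sums of mixed partials that cancel in pairs. The result is 0 (by equality of mixed partials for smooth functions — Schwarz / Clairaut).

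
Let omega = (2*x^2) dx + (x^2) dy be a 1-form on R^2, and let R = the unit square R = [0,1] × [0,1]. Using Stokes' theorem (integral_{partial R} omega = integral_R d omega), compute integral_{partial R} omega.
integral_(partial R) omega = 1

Stokes: integral_partial_R omega = integral_R d omega with d omega = (∂Q/∂x - ∂P/∂y) dx ∧ dy.
  ∂Q/∂x = 2*x
  ∂P/∂y = 0
  integrand = ∂Q/∂x - ∂P/∂y = 2*x.
Integrating over R: integral_0^1 integral_0^1 (2*x) dx dy = 1.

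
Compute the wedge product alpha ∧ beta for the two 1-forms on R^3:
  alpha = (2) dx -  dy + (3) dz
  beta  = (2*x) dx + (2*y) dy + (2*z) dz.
alpha ∧ beta = (2*x + 4*y) dx ∧ dy + (-6*x + 4*z) dx ∧ dz + (-6*y - 2*z) dy ∧ dz

Distribute the wedge, using dx_i ∧ dx_j = -dx_j ∧ dx_i and dx_i ∧ dx_i = 0. For each pair (i, j) with i < j, the coefficient of dx_i ∧ dx_j in alpha ∧ beta is (alpha_i * beta_j - alpha_j * beta_i). Collecting: alpha ∧ beta = (2*x + 4*y) dx ∧ dy + (-6*x + 4*z) dx ∧ dz + (-6*y - 2*z) dy ∧ dz.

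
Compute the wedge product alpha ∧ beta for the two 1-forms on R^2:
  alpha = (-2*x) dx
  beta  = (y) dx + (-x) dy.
alpha ∧ beta = (2*x^2) dx ∧ dy

Distribute the wedge, using dx_i ∧ dx_j = -dx_j ∧ dx_i and dx_i ∧ dx_i = 0. For each pair (i, j) with i < j, the coefficient of dx_i ∧ dx_j in alpha ∧ beta is (alpha_i * beta_j - alpha_j * beta_i). Collecting: alpha ∧ beta = (2*x^2) dx ∧ dy.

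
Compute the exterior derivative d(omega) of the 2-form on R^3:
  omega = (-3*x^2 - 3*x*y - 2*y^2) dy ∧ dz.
d(omega) = (-6*x - 3*y) dx ∧ dy ∧ dz

For a 2-form omega = sum_{i<j} g_{ij} dx_i ∧ dx_j, the exterior derivative is
  d(omega) = sum_{i<j} d(g_{ij}) ∧ dx_i ∧ dx_j = sum_{i<j, k} (∂g_{ij}/∂x_k) dx_k ∧ dx_i ∧ dx_j.
Expand each term, using dx_k ∧ dx_i ∧ dx_j = sgn(permutation) dx_{(a)} ∧ dx_{(b)} ∧ dx_{(c)} with (a < b < c) sorted:
  d(-3*x^2 - 3*x*y - 2*y^2) includes (∂/∂x)(-3*x^2 - 3*x*y - 2*y^2) dx = (-6*x - 3*y) dx, which multiplied by dy ∧ dz gives (-6*x - 3*y) dx ∧ dy ∧ dz
Collecting like 3-forms: d(omega) = (-6*x - 3*y) dx ∧ dy ∧ dz.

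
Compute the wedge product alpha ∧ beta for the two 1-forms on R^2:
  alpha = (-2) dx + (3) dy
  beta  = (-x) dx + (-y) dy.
alpha ∧ beta = (3*x + 2*y) dx ∧ dy

Distribute the wedge, using dx_i ∧ dx_j = -dx_j ∧ dx_i and dx_i ∧ dx_i = 0. For each pair (i, j) with i < j, the coefficient of dx_i ∧ dx_j in alpha ∧ beta is (alpha_i * beta_j - alpha_j * beta_i). Collecting: alpha ∧ beta = (3*x + 2*y) dx ∧ dy.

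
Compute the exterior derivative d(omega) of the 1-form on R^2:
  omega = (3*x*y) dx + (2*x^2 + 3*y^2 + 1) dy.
d(omega) = (x) dx ∧ dy

For a 1-form omega = sum_i f_i dx_i, the exterior derivative is
  d(omega) = sum_{i < j} (∂f_j/∂x_i - ∂f_i/∂x_j) dx_i ∧ dx_j.
  coefficient of dx ∧ dy: ∂f_2/∂x - ∂f_1/∂y = ∂(2*x^2 + 3*y^2 + 1)/∂x - ∂(3*x*y)/∂y = x
Assembling: d(omega) = (x) dx ∧ dy.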